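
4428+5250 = 9678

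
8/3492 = 2/873= 0.00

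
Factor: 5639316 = 2^2*3^1 * 269^1 *1747^1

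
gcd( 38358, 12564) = 18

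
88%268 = 88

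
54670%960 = 910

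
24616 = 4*6154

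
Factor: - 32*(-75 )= 2400 = 2^5 * 3^1 * 5^2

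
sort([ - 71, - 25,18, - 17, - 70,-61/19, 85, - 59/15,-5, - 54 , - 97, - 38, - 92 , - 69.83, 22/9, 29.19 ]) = [ - 97, - 92,- 71, - 70 ,-69.83, - 54,-38, - 25, -17, - 5, - 59/15, - 61/19,  22/9,18,29.19, 85 ]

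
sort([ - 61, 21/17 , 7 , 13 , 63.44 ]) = [ - 61,21/17, 7 , 13,63.44]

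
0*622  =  0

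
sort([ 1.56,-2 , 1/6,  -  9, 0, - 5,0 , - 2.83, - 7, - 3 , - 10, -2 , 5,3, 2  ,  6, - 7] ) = [ - 10 , - 9,  -  7,- 7, - 5, - 3,- 2.83,- 2, - 2, 0 , 0, 1/6, 1.56,2,3,5,6]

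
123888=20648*6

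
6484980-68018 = 6416962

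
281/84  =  281/84 = 3.35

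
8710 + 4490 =13200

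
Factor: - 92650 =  - 2^1*5^2*17^1*109^1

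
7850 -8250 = - 400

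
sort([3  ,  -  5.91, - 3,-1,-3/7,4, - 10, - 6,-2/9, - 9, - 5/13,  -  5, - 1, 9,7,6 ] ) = [ - 10,- 9, - 6 , - 5.91,-5,-3,-1, - 1, - 3/7,-5/13, - 2/9,3,4,6 , 7,9 ]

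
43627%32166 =11461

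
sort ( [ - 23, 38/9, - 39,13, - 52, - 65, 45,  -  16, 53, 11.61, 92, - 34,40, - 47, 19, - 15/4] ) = [ - 65,-52, - 47, - 39,  -  34, - 23, - 16 , - 15/4, 38/9,11.61,13, 19, 40, 45,53, 92]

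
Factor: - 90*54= - 4860 = -2^2*3^5*5^1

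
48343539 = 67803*713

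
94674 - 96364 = - 1690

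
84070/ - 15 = -16814/3 = - 5604.67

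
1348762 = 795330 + 553432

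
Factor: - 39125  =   - 5^3*313^1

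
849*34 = 28866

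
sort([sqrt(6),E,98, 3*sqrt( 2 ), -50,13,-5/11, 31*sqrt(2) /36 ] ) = [  -  50, - 5/11,31*sqrt( 2 )/36,sqrt( 6 ),E,3*sqrt ( 2) , 13,98 ] 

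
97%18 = 7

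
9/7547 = 9/7547  =  0.00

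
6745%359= 283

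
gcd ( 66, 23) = 1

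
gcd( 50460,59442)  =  6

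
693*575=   398475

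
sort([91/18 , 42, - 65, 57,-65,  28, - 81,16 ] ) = [ - 81 ,-65, - 65 , 91/18 , 16,28, 42, 57] 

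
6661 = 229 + 6432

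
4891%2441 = 9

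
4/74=2/37  =  0.05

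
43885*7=307195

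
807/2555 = 807/2555  =  0.32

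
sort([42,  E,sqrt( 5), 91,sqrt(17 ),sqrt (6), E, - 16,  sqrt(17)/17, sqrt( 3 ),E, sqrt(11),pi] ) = [ - 16,sqrt(17) /17, sqrt( 3),sqrt( 5),sqrt ( 6), E,E,E,  pi , sqrt ( 11),  sqrt(17),42, 91 ]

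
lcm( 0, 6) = 0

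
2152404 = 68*31653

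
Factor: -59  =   - 59^1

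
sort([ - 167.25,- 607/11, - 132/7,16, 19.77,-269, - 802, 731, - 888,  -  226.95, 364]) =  [  -  888, - 802, - 269, - 226.95, - 167.25, - 607/11, - 132/7,16, 19.77,364,  731]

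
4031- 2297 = 1734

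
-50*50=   -  2500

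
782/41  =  19 + 3/41 = 19.07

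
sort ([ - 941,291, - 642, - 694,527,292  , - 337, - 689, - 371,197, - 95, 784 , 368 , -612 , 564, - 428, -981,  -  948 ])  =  [ - 981, - 948, - 941, -694,- 689, - 642, - 612, - 428,-371, - 337,-95, 197,291, 292,368,527, 564,784 ] 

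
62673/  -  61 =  - 62673/61 = - 1027.43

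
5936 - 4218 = 1718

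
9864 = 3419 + 6445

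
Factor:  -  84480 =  - 2^9 * 3^1*5^1*11^1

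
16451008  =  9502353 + 6948655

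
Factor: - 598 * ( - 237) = 141726 = 2^1 * 3^1*13^1*23^1 * 79^1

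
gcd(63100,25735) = 5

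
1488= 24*62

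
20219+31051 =51270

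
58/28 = 2 + 1/14 = 2.07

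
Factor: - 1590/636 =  - 5/2 = - 2^( - 1 )*5^1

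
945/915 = 63/61 = 1.03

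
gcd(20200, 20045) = 5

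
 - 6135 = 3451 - 9586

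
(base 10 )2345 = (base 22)4id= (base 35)1W0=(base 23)49m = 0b100100101001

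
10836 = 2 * 5418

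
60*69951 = 4197060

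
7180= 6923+257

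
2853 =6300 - 3447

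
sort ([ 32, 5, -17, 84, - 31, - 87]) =[ - 87, - 31,-17,5,32,84]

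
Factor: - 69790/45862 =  - 5^1*  7^1 * 23^( - 1 ) = -  35/23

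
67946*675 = 45863550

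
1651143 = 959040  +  692103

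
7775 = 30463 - 22688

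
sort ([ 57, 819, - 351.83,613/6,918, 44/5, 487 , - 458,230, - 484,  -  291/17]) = [-484,- 458, - 351.83, - 291/17 , 44/5, 57, 613/6,230, 487, 819,  918]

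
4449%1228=765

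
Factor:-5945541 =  - 3^1*7^1*283121^1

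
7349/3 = 2449+2/3=2449.67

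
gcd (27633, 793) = 61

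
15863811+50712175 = 66575986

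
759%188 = 7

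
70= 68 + 2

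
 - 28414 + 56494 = 28080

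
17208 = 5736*3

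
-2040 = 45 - 2085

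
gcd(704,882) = 2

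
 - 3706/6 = -1853/3 = -  617.67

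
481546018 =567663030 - 86117012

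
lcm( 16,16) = 16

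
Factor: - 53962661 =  -31^1* 1740731^1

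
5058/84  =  60  +  3/14=60.21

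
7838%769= 148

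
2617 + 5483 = 8100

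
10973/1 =10973 = 10973.00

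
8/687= 8/687 =0.01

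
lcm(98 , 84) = 588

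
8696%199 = 139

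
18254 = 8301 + 9953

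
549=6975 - 6426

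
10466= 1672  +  8794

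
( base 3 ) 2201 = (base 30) 2d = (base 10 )73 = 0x49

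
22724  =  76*299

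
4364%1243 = 635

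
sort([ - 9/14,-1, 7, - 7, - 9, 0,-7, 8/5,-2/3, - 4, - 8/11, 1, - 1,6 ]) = [ - 9, - 7, - 7, - 4,- 1,-1,-8/11, - 2/3, - 9/14 , 0, 1  ,  8/5,6, 7 ] 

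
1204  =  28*43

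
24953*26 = 648778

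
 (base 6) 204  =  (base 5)301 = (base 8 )114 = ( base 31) 2e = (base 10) 76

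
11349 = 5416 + 5933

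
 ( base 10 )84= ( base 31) 2M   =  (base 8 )124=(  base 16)54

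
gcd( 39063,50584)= 1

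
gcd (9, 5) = 1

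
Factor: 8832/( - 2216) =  -2^4*3^1*23^1*277^( - 1 ) = -1104/277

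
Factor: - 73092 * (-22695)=1658822940 = 2^2* 3^2*5^1*17^1*89^1*6091^1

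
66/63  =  22/21 = 1.05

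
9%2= 1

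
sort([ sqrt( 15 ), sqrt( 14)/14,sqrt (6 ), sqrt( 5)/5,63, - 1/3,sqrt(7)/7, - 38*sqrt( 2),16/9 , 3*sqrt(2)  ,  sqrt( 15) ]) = [ - 38*sqrt (2 ), - 1/3, sqrt( 14 ) /14, sqrt( 7)/7 , sqrt( 5 )/5,16/9,sqrt( 6),sqrt( 15),sqrt( 15),3*sqrt (2),63]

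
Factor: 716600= 2^3*5^2* 3583^1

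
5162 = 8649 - 3487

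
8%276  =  8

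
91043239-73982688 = 17060551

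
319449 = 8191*39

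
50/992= 25/496 = 0.05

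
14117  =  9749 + 4368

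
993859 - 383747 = 610112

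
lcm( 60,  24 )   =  120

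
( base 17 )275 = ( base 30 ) nc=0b1010111110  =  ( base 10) 702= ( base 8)1276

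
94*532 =50008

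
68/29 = 2 + 10/29 = 2.34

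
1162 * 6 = 6972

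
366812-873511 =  - 506699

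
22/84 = 11/42 = 0.26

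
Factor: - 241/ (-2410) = 1/10 = 2^( - 1)*5^ (-1) 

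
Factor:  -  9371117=  -  7^1*1338731^1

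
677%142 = 109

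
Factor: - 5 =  - 5^1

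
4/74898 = 2/37449 = 0.00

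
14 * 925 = 12950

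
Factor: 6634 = 2^1*31^1*107^1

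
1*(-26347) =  - 26347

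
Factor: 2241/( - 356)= - 2^( - 2 )*3^3*83^1*89^(-1 ) 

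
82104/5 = 16420+4/5 = 16420.80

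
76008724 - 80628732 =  - 4620008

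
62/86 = 31/43 = 0.72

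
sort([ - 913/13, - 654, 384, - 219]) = [ - 654, - 219, -913/13,384]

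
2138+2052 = 4190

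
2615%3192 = 2615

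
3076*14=43064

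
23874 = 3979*6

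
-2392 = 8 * ( - 299)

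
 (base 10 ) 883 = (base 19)289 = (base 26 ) 17p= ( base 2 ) 1101110011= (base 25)1A8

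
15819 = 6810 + 9009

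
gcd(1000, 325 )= 25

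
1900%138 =106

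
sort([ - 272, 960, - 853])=[ - 853, - 272, 960]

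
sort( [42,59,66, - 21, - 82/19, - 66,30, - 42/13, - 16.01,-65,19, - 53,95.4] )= [ - 66, - 65 ,  -  53, - 21, - 16.01 , - 82/19 , - 42/13,19,30, 42, 59, 66, 95.4] 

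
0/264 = 0 = 0.00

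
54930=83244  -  28314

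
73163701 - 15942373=57221328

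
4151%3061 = 1090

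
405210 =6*67535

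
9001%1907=1373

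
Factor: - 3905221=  - 3905221^1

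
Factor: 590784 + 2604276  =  3195060 =2^2*3^1*5^1*11^1* 47^1*103^1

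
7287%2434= 2419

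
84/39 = 2+2/13 = 2.15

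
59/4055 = 59/4055 = 0.01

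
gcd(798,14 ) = 14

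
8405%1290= 665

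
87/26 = 87/26 = 3.35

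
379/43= 379/43 = 8.81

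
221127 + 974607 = 1195734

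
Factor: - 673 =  - 673^1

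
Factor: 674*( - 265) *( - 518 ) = 92519980 = 2^2 * 5^1*7^1*37^1*53^1 * 337^1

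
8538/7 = 8538/7= 1219.71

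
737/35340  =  737/35340  =  0.02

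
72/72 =1 = 1.00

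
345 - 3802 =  - 3457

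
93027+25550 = 118577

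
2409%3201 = 2409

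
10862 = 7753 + 3109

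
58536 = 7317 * 8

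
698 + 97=795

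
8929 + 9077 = 18006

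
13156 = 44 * 299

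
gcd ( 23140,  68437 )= 1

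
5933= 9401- 3468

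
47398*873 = 41378454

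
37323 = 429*87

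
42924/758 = 21462/379= 56.63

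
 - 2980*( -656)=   1954880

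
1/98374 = 1/98374= 0.00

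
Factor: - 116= - 2^2* 29^1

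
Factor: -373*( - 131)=48863=131^1 *373^1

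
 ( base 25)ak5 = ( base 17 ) 1666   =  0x1A63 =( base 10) 6755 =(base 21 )f6e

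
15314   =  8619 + 6695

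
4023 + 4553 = 8576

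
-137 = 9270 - 9407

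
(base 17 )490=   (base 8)2435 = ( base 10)1309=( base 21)2K7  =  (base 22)2fb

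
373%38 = 31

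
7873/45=174 + 43/45 = 174.96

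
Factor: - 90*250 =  - 22500 = - 2^2*3^2*5^4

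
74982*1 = 74982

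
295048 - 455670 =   -  160622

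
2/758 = 1/379  =  0.00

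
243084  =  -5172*( - 47) 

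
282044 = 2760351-2478307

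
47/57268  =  47/57268 = 0.00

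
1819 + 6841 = 8660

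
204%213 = 204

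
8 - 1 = 7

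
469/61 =469/61=7.69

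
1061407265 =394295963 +667111302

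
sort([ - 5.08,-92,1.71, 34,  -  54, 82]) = [ - 92, - 54, - 5.08, 1.71,34,82]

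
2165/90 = 433/18 = 24.06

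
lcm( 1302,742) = 69006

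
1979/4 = 494+3/4 = 494.75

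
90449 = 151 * 599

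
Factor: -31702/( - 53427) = 2^1*3^( - 1 )*11^1*131^1*1619^( - 1) =2882/4857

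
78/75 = 26/25= 1.04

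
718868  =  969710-250842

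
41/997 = 41/997 = 0.04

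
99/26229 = 33/8743 =0.00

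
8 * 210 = 1680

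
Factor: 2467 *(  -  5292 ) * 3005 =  - 2^2*3^3 * 5^1*7^2 * 601^1*2467^1 = -39231368820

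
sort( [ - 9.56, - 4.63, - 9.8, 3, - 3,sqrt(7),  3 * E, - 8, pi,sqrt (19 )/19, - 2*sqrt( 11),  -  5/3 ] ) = [ - 9.8, - 9.56, - 8, - 2* sqrt( 11 ),- 4.63 , - 3, - 5/3, sqrt( 19) /19 , sqrt( 7 ) , 3, pi , 3*E ]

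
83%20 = 3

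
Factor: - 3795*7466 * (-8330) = 236017805100  =  2^2*3^1*5^2*7^2*11^1*17^1*23^1 * 3733^1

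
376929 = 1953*193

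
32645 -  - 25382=58027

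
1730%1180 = 550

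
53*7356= 389868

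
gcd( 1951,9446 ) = 1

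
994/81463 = 994/81463= 0.01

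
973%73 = 24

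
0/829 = 0 = 0.00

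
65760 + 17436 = 83196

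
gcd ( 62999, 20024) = 1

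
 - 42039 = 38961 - 81000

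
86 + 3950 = 4036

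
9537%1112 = 641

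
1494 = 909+585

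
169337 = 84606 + 84731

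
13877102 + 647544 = 14524646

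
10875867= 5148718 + 5727149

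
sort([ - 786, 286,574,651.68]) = [ - 786,286,574,651.68 ]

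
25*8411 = 210275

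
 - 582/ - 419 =582/419=1.39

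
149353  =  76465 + 72888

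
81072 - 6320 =74752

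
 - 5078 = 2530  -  7608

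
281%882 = 281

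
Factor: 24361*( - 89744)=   - 2186253584 = - 2^4*17^1*71^1*79^1 * 1433^1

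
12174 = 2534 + 9640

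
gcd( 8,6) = 2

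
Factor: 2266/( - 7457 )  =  - 2^1*11^1*103^1*7457^( - 1 ) 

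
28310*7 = 198170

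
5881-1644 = 4237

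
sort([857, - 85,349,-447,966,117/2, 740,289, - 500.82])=[ - 500.82, - 447,- 85,117/2, 289, 349, 740,857,966 ] 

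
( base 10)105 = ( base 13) 81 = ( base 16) 69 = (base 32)39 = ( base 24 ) 49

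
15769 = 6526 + 9243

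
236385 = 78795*3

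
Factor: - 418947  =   - 3^1*73^1 * 1913^1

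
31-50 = -19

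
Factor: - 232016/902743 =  - 2^4  *17^1*277^( - 1)*853^1*3259^( - 1 )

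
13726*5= 68630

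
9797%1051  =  338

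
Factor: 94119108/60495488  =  23529777/15123872 = 2^(  -  5 )*3^1*41^1*593^( - 1) * 797^(  -  1)*191299^1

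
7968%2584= 216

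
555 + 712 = 1267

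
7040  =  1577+5463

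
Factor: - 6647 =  - 17^2*23^1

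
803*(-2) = - 1606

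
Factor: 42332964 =2^2*3^1 *113^1*31219^1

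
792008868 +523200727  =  1315209595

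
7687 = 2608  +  5079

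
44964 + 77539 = 122503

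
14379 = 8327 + 6052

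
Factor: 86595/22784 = 2^ (-8)*3^1*5^1*23^1*89^( - 1 )  *  251^1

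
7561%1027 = 372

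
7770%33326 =7770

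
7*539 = 3773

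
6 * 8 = 48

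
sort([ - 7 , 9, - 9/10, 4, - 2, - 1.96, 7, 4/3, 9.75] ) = [-7, - 2,-1.96, - 9/10, 4/3, 4, 7,9, 9.75]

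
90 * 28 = 2520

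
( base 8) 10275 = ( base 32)45T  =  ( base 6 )31501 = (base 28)5D1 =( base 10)4285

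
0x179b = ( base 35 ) 4wn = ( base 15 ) 1BCD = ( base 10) 6043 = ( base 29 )75b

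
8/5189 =8/5189 =0.00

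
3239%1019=182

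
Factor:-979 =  - 11^1*89^1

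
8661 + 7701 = 16362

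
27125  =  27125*1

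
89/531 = 89/531  =  0.17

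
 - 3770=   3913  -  7683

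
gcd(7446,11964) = 6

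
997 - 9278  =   - 8281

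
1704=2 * 852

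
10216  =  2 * 5108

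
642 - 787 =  - 145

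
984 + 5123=6107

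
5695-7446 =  - 1751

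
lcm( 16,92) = 368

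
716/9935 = 716/9935=0.07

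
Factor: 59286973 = 17^1*19^1*31^2 * 191^1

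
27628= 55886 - 28258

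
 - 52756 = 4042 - 56798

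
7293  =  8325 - 1032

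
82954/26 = 3190+7/13= 3190.54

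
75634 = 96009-20375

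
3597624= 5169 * 696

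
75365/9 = 8373 + 8/9 = 8373.89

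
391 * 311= 121601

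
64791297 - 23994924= 40796373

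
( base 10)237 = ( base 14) 12d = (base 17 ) dg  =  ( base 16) ed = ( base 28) 8d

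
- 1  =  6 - 7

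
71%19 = 14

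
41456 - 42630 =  - 1174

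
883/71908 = 883/71908=0.01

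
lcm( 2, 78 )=78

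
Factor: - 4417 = - 7^1*631^1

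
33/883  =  33/883 = 0.04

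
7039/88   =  79 + 87/88 = 79.99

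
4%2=0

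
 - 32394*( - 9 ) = 291546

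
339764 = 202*1682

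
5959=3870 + 2089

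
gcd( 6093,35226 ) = 9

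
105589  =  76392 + 29197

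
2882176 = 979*2944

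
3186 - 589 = 2597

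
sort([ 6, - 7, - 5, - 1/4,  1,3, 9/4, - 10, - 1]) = [ - 10, - 7, - 5,- 1, - 1/4, 1, 9/4, 3, 6]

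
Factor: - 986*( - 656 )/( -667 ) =-2^5 * 17^1*23^( - 1) * 41^1 = - 22304/23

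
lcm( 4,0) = 0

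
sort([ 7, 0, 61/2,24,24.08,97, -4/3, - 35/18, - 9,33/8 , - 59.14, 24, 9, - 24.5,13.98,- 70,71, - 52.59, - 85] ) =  [ - 85, - 70, - 59.14,-52.59, - 24.5 , -9,-35/18,-4/3,0, 33/8,7, 9,13.98, 24,  24,24.08,61/2,71,97 ]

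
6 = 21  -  15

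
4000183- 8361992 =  - 4361809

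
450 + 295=745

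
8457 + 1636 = 10093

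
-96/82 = -2+34/41 = - 1.17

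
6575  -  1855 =4720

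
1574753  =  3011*523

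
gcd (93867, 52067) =1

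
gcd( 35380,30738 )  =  2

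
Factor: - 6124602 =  - 2^1*3^1*11^1*71^1* 1307^1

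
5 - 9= - 4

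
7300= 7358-58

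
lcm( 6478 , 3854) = 304466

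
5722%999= 727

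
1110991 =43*25837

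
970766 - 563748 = 407018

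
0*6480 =0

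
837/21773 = 837/21773 = 0.04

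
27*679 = 18333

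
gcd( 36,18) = 18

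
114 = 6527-6413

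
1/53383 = 1/53383  =  0.00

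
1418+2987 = 4405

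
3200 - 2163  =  1037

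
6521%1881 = 878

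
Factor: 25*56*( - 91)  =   - 2^3*5^2*7^2*13^1 = - 127400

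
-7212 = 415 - 7627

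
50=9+41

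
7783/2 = 7783/2 = 3891.50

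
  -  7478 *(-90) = 673020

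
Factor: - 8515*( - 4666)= 39730990 =2^1*5^1 *13^1*131^1*2333^1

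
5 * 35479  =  177395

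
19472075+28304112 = 47776187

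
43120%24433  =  18687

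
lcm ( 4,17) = 68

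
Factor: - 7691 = -7691^1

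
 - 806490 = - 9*89610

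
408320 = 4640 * 88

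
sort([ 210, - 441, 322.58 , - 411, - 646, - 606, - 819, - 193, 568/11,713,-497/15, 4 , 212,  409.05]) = [ - 819,-646, - 606,-441, - 411, - 193, - 497/15,4, 568/11,  210, 212 , 322.58, 409.05, 713 ]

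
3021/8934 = 1007/2978 =0.34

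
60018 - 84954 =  - 24936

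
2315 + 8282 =10597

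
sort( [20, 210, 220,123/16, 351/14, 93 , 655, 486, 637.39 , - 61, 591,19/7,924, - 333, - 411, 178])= [ - 411,- 333, - 61,19/7 , 123/16 , 20,351/14, 93, 178,  210,220,486,591,  637.39,655 , 924 ] 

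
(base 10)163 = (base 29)5i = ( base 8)243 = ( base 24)6j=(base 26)67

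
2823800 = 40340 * 70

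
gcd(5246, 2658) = 2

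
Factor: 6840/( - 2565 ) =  - 8/3 = - 2^3*3^(-1 )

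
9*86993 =782937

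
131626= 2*65813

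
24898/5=4979 + 3/5 =4979.60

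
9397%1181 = 1130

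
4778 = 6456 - 1678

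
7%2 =1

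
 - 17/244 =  - 1 + 227/244= - 0.07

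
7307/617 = 11 + 520/617 = 11.84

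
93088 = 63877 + 29211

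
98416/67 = 98416/67 = 1468.90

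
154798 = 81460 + 73338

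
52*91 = 4732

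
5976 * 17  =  101592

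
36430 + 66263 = 102693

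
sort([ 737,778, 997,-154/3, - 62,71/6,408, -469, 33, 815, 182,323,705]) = [ - 469 , - 62,  -  154/3,71/6,  33, 182 , 323, 408, 705,737, 778, 815,997]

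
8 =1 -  - 7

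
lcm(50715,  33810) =101430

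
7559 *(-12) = -90708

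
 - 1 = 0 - 1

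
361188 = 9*40132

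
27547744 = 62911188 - 35363444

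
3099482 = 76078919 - 72979437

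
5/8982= 5/8982 = 0.00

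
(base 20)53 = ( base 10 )103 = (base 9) 124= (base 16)67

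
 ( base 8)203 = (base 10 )131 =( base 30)4B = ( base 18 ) 75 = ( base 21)65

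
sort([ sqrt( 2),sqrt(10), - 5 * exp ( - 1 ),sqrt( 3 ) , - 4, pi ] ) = [ - 4, - 5 * exp( - 1),  sqrt( 2) , sqrt( 3),  pi, sqrt(10)]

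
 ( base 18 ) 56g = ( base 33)1JS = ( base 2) 11011010000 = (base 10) 1744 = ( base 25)2JJ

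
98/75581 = 98/75581 = 0.00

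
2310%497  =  322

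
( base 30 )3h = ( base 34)35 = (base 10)107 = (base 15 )72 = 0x6B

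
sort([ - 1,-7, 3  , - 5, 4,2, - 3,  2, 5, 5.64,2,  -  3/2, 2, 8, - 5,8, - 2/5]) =[ - 7, - 5, - 5, - 3, - 3/2, - 1, - 2/5, 2, 2, 2,2,3,4, 5,5.64,8 , 8]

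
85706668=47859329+37847339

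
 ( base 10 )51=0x33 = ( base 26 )1p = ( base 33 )1i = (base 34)1h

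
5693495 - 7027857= - 1334362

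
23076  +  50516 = 73592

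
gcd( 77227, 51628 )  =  1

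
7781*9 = 70029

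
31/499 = 31/499 =0.06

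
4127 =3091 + 1036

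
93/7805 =93/7805  =  0.01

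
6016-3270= 2746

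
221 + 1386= 1607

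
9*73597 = 662373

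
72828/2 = 36414 = 36414.00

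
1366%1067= 299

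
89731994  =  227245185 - 137513191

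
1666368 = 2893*576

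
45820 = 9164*5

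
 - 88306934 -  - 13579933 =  - 74727001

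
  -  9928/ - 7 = 9928/7 = 1418.29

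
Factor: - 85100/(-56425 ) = 92/61 = 2^2*23^1*61^( - 1) 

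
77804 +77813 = 155617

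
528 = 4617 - 4089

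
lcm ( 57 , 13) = 741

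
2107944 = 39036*54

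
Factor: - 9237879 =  - 3^2*7^1*331^1*443^1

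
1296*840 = 1088640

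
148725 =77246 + 71479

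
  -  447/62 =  - 447/62 = - 7.21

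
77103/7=77103/7 = 11014.71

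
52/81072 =13/20268 = 0.00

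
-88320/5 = - 17664 = -17664.00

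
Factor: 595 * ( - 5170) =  - 3076150 = - 2^1*5^2 * 7^1*11^1*17^1* 47^1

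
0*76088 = 0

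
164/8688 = 41/2172=0.02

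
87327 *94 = 8208738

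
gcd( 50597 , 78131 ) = 1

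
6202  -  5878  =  324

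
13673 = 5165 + 8508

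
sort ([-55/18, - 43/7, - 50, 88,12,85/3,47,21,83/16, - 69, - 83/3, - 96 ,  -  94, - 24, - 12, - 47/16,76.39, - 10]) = [ - 96, - 94,-69, - 50, - 83/3,-24,-12, - 10, - 43/7, - 55/18, - 47/16, 83/16,12,  21,85/3 , 47,76.39,88 ]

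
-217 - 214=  - 431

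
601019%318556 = 282463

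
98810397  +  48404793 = 147215190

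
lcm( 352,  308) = 2464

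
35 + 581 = 616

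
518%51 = 8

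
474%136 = 66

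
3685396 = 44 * 83759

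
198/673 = 198/673 = 0.29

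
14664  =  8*1833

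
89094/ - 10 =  - 8910 + 3/5 = - 8909.40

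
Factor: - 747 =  - 3^2*83^1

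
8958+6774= 15732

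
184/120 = 23/15 = 1.53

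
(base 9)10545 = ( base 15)2122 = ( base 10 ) 7007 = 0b1101101011111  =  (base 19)107F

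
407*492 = 200244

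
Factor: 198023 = 7^1 * 28289^1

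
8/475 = 8/475 = 0.02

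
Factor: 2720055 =3^1*5^1*13^2*29^1 * 37^1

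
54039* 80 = 4323120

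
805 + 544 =1349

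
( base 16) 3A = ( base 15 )3d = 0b111010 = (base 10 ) 58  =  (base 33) 1p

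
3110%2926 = 184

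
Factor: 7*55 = 385 = 5^1 * 7^1*11^1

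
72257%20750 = 10007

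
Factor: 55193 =97^1 * 569^1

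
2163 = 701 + 1462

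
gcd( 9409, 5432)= 97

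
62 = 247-185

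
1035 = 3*345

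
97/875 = 97/875 = 0.11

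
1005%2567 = 1005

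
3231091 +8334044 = 11565135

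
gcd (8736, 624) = 624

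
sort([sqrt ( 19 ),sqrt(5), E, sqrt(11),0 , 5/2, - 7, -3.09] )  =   [ - 7, - 3.09,  0, sqrt( 5 ),  5/2 , E, sqrt ( 11), sqrt (19 ) ] 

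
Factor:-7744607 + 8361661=2^1*308527^1=617054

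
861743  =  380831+480912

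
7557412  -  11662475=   -  4105063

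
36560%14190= 8180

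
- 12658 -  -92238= 79580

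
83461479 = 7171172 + 76290307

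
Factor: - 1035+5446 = 4411= 11^1 * 401^1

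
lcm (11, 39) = 429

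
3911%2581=1330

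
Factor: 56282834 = 2^1*151^1 * 227^1*821^1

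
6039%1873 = 420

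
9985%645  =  310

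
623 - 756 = - 133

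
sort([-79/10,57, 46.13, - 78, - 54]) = [ - 78, - 54, - 79/10,46.13, 57]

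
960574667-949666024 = 10908643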